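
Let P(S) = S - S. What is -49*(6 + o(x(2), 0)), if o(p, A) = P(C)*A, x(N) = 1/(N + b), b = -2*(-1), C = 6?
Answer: -294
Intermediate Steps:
P(S) = 0
b = 2
x(N) = 1/(2 + N) (x(N) = 1/(N + 2) = 1/(2 + N))
o(p, A) = 0 (o(p, A) = 0*A = 0)
-49*(6 + o(x(2), 0)) = -49*(6 + 0) = -49*6 = -294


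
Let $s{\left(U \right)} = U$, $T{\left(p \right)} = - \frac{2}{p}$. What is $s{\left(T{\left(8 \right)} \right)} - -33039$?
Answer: $\frac{132155}{4} \approx 33039.0$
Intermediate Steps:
$s{\left(T{\left(8 \right)} \right)} - -33039 = - \frac{2}{8} - -33039 = \left(-2\right) \frac{1}{8} + 33039 = - \frac{1}{4} + 33039 = \frac{132155}{4}$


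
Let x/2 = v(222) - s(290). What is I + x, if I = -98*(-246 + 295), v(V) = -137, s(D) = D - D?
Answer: -5076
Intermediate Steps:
s(D) = 0
I = -4802 (I = -98*49 = -4802)
x = -274 (x = 2*(-137 - 1*0) = 2*(-137 + 0) = 2*(-137) = -274)
I + x = -4802 - 274 = -5076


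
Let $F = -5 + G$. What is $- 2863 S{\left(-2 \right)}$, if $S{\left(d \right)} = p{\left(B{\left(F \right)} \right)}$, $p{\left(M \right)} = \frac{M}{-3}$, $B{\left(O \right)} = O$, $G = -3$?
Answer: $- \frac{22904}{3} \approx -7634.7$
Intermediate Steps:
$F = -8$ ($F = -5 - 3 = -8$)
$p{\left(M \right)} = - \frac{M}{3}$ ($p{\left(M \right)} = M \left(- \frac{1}{3}\right) = - \frac{M}{3}$)
$S{\left(d \right)} = \frac{8}{3}$ ($S{\left(d \right)} = \left(- \frac{1}{3}\right) \left(-8\right) = \frac{8}{3}$)
$- 2863 S{\left(-2 \right)} = - \frac{2863 \cdot 8}{3} = \left(-1\right) \frac{22904}{3} = - \frac{22904}{3}$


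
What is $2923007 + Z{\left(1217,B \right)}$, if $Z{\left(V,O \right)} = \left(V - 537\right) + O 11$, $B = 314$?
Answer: $2927141$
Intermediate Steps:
$Z{\left(V,O \right)} = -537 + V + 11 O$ ($Z{\left(V,O \right)} = \left(-537 + V\right) + 11 O = -537 + V + 11 O$)
$2923007 + Z{\left(1217,B \right)} = 2923007 + \left(-537 + 1217 + 11 \cdot 314\right) = 2923007 + \left(-537 + 1217 + 3454\right) = 2923007 + 4134 = 2927141$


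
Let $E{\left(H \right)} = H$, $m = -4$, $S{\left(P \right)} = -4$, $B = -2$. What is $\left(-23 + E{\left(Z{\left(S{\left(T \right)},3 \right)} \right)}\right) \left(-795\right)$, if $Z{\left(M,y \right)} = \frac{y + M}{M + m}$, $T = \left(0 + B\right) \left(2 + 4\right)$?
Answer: $\frac{145485}{8} \approx 18186.0$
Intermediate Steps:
$T = -12$ ($T = \left(0 - 2\right) \left(2 + 4\right) = \left(-2\right) 6 = -12$)
$Z{\left(M,y \right)} = \frac{M + y}{-4 + M}$ ($Z{\left(M,y \right)} = \frac{y + M}{M - 4} = \frac{M + y}{-4 + M}$)
$\left(-23 + E{\left(Z{\left(S{\left(T \right)},3 \right)} \right)}\right) \left(-795\right) = \left(-23 + \frac{-4 + 3}{-4 - 4}\right) \left(-795\right) = \left(-23 + \frac{1}{-8} \left(-1\right)\right) \left(-795\right) = \left(-23 - - \frac{1}{8}\right) \left(-795\right) = \left(-23 + \frac{1}{8}\right) \left(-795\right) = \left(- \frac{183}{8}\right) \left(-795\right) = \frac{145485}{8}$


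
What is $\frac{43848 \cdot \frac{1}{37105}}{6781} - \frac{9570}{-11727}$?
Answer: $\frac{802804127782}{983539600545} \approx 0.81624$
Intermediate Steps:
$\frac{43848 \cdot \frac{1}{37105}}{6781} - \frac{9570}{-11727} = 43848 \cdot \frac{1}{37105} \cdot \frac{1}{6781} - - \frac{3190}{3909} = \frac{43848}{37105} \cdot \frac{1}{6781} + \frac{3190}{3909} = \frac{43848}{251609005} + \frac{3190}{3909} = \frac{802804127782}{983539600545}$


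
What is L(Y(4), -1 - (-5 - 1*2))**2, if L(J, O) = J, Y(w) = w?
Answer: 16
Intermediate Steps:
L(Y(4), -1 - (-5 - 1*2))**2 = 4**2 = 16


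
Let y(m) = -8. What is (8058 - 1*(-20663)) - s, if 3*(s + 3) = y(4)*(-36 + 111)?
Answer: 28924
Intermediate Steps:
s = -203 (s = -3 + (-8*(-36 + 111))/3 = -3 + (-8*75)/3 = -3 + (⅓)*(-600) = -3 - 200 = -203)
(8058 - 1*(-20663)) - s = (8058 - 1*(-20663)) - 1*(-203) = (8058 + 20663) + 203 = 28721 + 203 = 28924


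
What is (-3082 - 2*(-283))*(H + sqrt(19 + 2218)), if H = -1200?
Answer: 3019200 - 2516*sqrt(2237) ≈ 2.9002e+6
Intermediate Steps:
(-3082 - 2*(-283))*(H + sqrt(19 + 2218)) = (-3082 - 2*(-283))*(-1200 + sqrt(19 + 2218)) = (-3082 + 566)*(-1200 + sqrt(2237)) = -2516*(-1200 + sqrt(2237)) = 3019200 - 2516*sqrt(2237)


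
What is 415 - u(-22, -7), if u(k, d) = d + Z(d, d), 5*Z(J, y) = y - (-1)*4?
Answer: 2113/5 ≈ 422.60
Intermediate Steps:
Z(J, y) = 4/5 + y/5 (Z(J, y) = (y - (-1)*4)/5 = (y - 1*(-4))/5 = (y + 4)/5 = (4 + y)/5 = 4/5 + y/5)
u(k, d) = 4/5 + 6*d/5 (u(k, d) = d + (4/5 + d/5) = 4/5 + 6*d/5)
415 - u(-22, -7) = 415 - (4/5 + (6/5)*(-7)) = 415 - (4/5 - 42/5) = 415 - 1*(-38/5) = 415 + 38/5 = 2113/5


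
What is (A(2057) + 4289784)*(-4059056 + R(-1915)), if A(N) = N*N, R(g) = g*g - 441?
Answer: -3342562656976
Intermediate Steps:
R(g) = -441 + g² (R(g) = g² - 441 = -441 + g²)
A(N) = N²
(A(2057) + 4289784)*(-4059056 + R(-1915)) = (2057² + 4289784)*(-4059056 + (-441 + (-1915)²)) = (4231249 + 4289784)*(-4059056 + (-441 + 3667225)) = 8521033*(-4059056 + 3666784) = 8521033*(-392272) = -3342562656976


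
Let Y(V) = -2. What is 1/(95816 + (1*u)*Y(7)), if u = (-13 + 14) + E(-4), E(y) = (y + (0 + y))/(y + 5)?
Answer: 1/95830 ≈ 1.0435e-5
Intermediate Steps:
E(y) = 2*y/(5 + y) (E(y) = (y + y)/(5 + y) = (2*y)/(5 + y) = 2*y/(5 + y))
u = -7 (u = (-13 + 14) + 2*(-4)/(5 - 4) = 1 + 2*(-4)/1 = 1 + 2*(-4)*1 = 1 - 8 = -7)
1/(95816 + (1*u)*Y(7)) = 1/(95816 + (1*(-7))*(-2)) = 1/(95816 - 7*(-2)) = 1/(95816 + 14) = 1/95830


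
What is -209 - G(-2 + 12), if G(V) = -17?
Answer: -192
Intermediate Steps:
-209 - G(-2 + 12) = -209 - 1*(-17) = -209 + 17 = -192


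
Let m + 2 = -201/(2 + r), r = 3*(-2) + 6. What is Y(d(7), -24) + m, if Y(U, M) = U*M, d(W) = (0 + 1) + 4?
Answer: -445/2 ≈ -222.50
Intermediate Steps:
r = 0 (r = -6 + 6 = 0)
d(W) = 5 (d(W) = 1 + 4 = 5)
Y(U, M) = M*U
m = -205/2 (m = -2 - 201/(2 + 0) = -2 - 201/2 = -205/2 ≈ -102.50)
Y(d(7), -24) + m = -24*5 - 205/2 = -120 - 205/2 = -445/2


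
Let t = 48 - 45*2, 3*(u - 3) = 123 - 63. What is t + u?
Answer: -19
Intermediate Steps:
u = 23 (u = 3 + (123 - 63)/3 = 3 + (1/3)*60 = 3 + 20 = 23)
t = -42 (t = 48 - 1*90 = 48 - 90 = -42)
t + u = -42 + 23 = -19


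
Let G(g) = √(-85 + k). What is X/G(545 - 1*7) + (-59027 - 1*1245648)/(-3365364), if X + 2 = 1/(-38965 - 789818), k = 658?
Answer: 1304675/3365364 - 1657567*√573/474892659 ≈ 0.30413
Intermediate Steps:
X = -1657567/828783 (X = -2 + 1/(-38965 - 789818) = -2 + 1/(-828783) = -2 - 1/828783 = -1657567/828783 ≈ -2.0000)
G(g) = √573 (G(g) = √(-85 + 658) = √573)
X/G(545 - 1*7) + (-59027 - 1*1245648)/(-3365364) = -1657567*√573/573/828783 + (-59027 - 1*1245648)/(-3365364) = -1657567*√573/474892659 + (-59027 - 1245648)*(-1/3365364) = -1657567*√573/474892659 - 1304675*(-1/3365364) = -1657567*√573/474892659 + 1304675/3365364 = 1304675/3365364 - 1657567*√573/474892659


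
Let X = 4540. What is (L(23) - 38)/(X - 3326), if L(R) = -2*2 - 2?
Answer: -22/607 ≈ -0.036244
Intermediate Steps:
L(R) = -6 (L(R) = -4 - 2 = -6)
(L(23) - 38)/(X - 3326) = (-6 - 38)/(4540 - 3326) = -44/1214 = -44*1/1214 = -22/607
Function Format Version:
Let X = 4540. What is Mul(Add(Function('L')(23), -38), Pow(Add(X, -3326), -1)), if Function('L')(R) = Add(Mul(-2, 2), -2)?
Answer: Rational(-22, 607) ≈ -0.036244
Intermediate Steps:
Function('L')(R) = -6 (Function('L')(R) = Add(-4, -2) = -6)
Mul(Add(Function('L')(23), -38), Pow(Add(X, -3326), -1)) = Mul(Add(-6, -38), Pow(Add(4540, -3326), -1)) = Mul(-44, Pow(1214, -1)) = Mul(-44, Rational(1, 1214)) = Rational(-22, 607)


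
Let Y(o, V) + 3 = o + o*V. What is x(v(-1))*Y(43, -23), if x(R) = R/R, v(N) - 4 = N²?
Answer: -949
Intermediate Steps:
v(N) = 4 + N²
Y(o, V) = -3 + o + V*o (Y(o, V) = -3 + (o + o*V) = -3 + (o + V*o) = -3 + o + V*o)
x(R) = 1
x(v(-1))*Y(43, -23) = 1*(-3 + 43 - 23*43) = 1*(-3 + 43 - 989) = 1*(-949) = -949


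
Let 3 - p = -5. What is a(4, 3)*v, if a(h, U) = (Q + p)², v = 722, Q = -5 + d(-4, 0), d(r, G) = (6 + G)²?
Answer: 1098162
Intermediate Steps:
p = 8 (p = 3 - 1*(-5) = 3 + 5 = 8)
Q = 31 (Q = -5 + (6 + 0)² = -5 + 6² = -5 + 36 = 31)
a(h, U) = 1521 (a(h, U) = (31 + 8)² = 39² = 1521)
a(4, 3)*v = 1521*722 = 1098162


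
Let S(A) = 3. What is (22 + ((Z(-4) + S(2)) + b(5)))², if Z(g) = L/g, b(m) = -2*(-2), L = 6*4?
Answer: 529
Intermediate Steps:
L = 24
b(m) = 4
Z(g) = 24/g
(22 + ((Z(-4) + S(2)) + b(5)))² = (22 + ((24/(-4) + 3) + 4))² = (22 + ((24*(-¼) + 3) + 4))² = (22 + ((-6 + 3) + 4))² = (22 + (-3 + 4))² = (22 + 1)² = 23² = 529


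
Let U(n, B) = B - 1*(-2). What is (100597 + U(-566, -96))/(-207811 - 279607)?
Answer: -100503/487418 ≈ -0.20619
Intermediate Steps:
U(n, B) = 2 + B (U(n, B) = B + 2 = 2 + B)
(100597 + U(-566, -96))/(-207811 - 279607) = (100597 + (2 - 96))/(-207811 - 279607) = (100597 - 94)/(-487418) = 100503*(-1/487418) = -100503/487418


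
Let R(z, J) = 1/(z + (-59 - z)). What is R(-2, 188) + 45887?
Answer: 2707332/59 ≈ 45887.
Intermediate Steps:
R(z, J) = -1/59 (R(z, J) = 1/(-59) = -1/59)
R(-2, 188) + 45887 = -1/59 + 45887 = 2707332/59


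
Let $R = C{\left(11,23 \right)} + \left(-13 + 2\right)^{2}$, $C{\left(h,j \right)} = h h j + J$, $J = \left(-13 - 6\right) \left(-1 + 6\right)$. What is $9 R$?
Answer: $25281$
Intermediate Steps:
$J = -95$ ($J = \left(-19\right) 5 = -95$)
$C{\left(h,j \right)} = -95 + j h^{2}$ ($C{\left(h,j \right)} = h h j - 95 = h^{2} j - 95 = j h^{2} - 95 = -95 + j h^{2}$)
$R = 2809$ ($R = \left(-95 + 23 \cdot 11^{2}\right) + \left(-13 + 2\right)^{2} = \left(-95 + 23 \cdot 121\right) + \left(-11\right)^{2} = \left(-95 + 2783\right) + 121 = 2688 + 121 = 2809$)
$9 R = 9 \cdot 2809 = 25281$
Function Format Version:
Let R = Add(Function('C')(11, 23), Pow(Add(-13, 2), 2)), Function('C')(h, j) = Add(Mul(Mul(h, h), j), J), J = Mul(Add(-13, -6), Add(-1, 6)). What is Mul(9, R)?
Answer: 25281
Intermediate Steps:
J = -95 (J = Mul(-19, 5) = -95)
Function('C')(h, j) = Add(-95, Mul(j, Pow(h, 2))) (Function('C')(h, j) = Add(Mul(Mul(h, h), j), -95) = Add(Mul(Pow(h, 2), j), -95) = Add(Mul(j, Pow(h, 2)), -95) = Add(-95, Mul(j, Pow(h, 2))))
R = 2809 (R = Add(Add(-95, Mul(23, Pow(11, 2))), Pow(Add(-13, 2), 2)) = Add(Add(-95, Mul(23, 121)), Pow(-11, 2)) = Add(Add(-95, 2783), 121) = Add(2688, 121) = 2809)
Mul(9, R) = Mul(9, 2809) = 25281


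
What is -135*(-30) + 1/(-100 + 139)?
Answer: 157951/39 ≈ 4050.0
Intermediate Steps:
-135*(-30) + 1/(-100 + 139) = 4050 + 1/39 = 157951/39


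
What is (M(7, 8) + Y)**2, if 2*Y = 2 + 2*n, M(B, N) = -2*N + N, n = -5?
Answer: 144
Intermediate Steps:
M(B, N) = -N
Y = -4 (Y = (2 + 2*(-5))/2 = (2 - 10)/2 = (1/2)*(-8) = -4)
(M(7, 8) + Y)**2 = (-1*8 - 4)**2 = (-8 - 4)**2 = (-12)**2 = 144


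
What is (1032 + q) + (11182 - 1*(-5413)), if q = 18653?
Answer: 36280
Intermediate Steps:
(1032 + q) + (11182 - 1*(-5413)) = (1032 + 18653) + (11182 - 1*(-5413)) = 19685 + (11182 + 5413) = 19685 + 16595 = 36280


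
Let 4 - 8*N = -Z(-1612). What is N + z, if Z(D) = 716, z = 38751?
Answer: 38841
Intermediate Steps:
N = 90 (N = ½ - (-1)*716/8 = ½ - ⅛*(-716) = ½ + 179/2 = 90)
N + z = 90 + 38751 = 38841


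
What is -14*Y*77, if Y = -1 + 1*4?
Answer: -3234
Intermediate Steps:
Y = 3 (Y = -1 + 4 = 3)
-14*Y*77 = -14*3*77 = -42*77 = -3234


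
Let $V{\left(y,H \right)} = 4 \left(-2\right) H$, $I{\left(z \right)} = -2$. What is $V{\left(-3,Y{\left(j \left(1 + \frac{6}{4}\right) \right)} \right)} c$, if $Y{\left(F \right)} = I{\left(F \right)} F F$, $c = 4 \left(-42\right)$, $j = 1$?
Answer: $-16800$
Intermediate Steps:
$c = -168$
$Y{\left(F \right)} = - 2 F^{2}$ ($Y{\left(F \right)} = - 2 F F = - 2 F^{2}$)
$V{\left(y,H \right)} = - 8 H$
$V{\left(-3,Y{\left(j \left(1 + \frac{6}{4}\right) \right)} \right)} c = - 8 \left(- 2 \left(1 \left(1 + \frac{6}{4}\right)\right)^{2}\right) \left(-168\right) = - 8 \left(- 2 \left(1 \left(1 + 6 \cdot \frac{1}{4}\right)\right)^{2}\right) \left(-168\right) = - 8 \left(- 2 \left(1 \left(1 + \frac{3}{2}\right)\right)^{2}\right) \left(-168\right) = - 8 \left(- 2 \left(1 \cdot \frac{5}{2}\right)^{2}\right) \left(-168\right) = - 8 \left(- 2 \left(\frac{5}{2}\right)^{2}\right) \left(-168\right) = - 8 \left(\left(-2\right) \frac{25}{4}\right) \left(-168\right) = \left(-8\right) \left(- \frac{25}{2}\right) \left(-168\right) = 100 \left(-168\right) = -16800$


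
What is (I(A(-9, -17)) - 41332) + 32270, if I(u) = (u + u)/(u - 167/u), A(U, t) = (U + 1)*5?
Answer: -12982646/1433 ≈ -9059.8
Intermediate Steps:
A(U, t) = 5 + 5*U (A(U, t) = (1 + U)*5 = 5 + 5*U)
I(u) = 2*u/(u - 167/u) (I(u) = (2*u)/(u - 167/u) = 2*u/(u - 167/u))
(I(A(-9, -17)) - 41332) + 32270 = (2*(5 + 5*(-9))**2/(-167 + (5 + 5*(-9))**2) - 41332) + 32270 = (2*(5 - 45)**2/(-167 + (5 - 45)**2) - 41332) + 32270 = (2*(-40)**2/(-167 + (-40)**2) - 41332) + 32270 = (2*1600/(-167 + 1600) - 41332) + 32270 = (2*1600/1433 - 41332) + 32270 = (2*1600*(1/1433) - 41332) + 32270 = (3200/1433 - 41332) + 32270 = -59225556/1433 + 32270 = -12982646/1433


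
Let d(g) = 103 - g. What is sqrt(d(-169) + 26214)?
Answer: sqrt(26486) ≈ 162.75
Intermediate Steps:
sqrt(d(-169) + 26214) = sqrt((103 - 1*(-169)) + 26214) = sqrt((103 + 169) + 26214) = sqrt(272 + 26214) = sqrt(26486)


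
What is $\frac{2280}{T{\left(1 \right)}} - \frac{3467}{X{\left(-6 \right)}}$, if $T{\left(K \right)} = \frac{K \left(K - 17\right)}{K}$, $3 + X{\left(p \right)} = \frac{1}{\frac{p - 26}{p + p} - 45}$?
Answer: $\frac{385589}{384} \approx 1004.1$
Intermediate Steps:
$X{\left(p \right)} = -3 + \frac{1}{-45 + \frac{-26 + p}{2 p}}$ ($X{\left(p \right)} = -3 + \frac{1}{\frac{p - 26}{p + p} - 45} = -3 + \frac{1}{\frac{-26 + p}{2 p} - 45} = -3 + \frac{1}{-45 + \frac{-26 + p}{2 p}}$)
$T{\left(K \right)} = -17 + K$ ($T{\left(K \right)} = \frac{K \left(-17 + K\right)}{K} = -17 + K$)
$\frac{2280}{T{\left(1 \right)}} - \frac{3467}{X{\left(-6 \right)}} = \frac{2280}{-17 + 1} - \frac{3467}{\frac{1}{26 + 89 \left(-6\right)} \left(-78 - -1614\right)} = \frac{2280}{-16} - \frac{3467}{\frac{1}{26 - 534} \left(-78 + 1614\right)} = 2280 \left(- \frac{1}{16}\right) - \frac{3467}{\frac{1}{-508} \cdot 1536} = - \frac{285}{2} - \frac{3467}{\left(- \frac{1}{508}\right) 1536} = - \frac{285}{2} - \frac{3467}{- \frac{384}{127}} = - \frac{285}{2} - - \frac{440309}{384} = - \frac{285}{2} + \frac{440309}{384} = \frac{385589}{384}$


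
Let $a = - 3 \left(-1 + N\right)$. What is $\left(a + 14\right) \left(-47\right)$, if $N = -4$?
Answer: $-1363$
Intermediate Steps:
$a = 15$ ($a = - 3 \left(-1 - 4\right) = \left(-3\right) \left(-5\right) = 15$)
$\left(a + 14\right) \left(-47\right) = \left(15 + 14\right) \left(-47\right) = 29 \left(-47\right) = -1363$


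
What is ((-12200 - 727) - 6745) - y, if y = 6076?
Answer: -25748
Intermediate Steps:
((-12200 - 727) - 6745) - y = ((-12200 - 727) - 6745) - 1*6076 = (-12927 - 6745) - 6076 = -19672 - 6076 = -25748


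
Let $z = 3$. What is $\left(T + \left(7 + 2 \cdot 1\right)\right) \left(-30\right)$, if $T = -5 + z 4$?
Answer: $-480$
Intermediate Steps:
$T = 7$ ($T = -5 + 3 \cdot 4 = -5 + 12 = 7$)
$\left(T + \left(7 + 2 \cdot 1\right)\right) \left(-30\right) = \left(7 + \left(7 + 2 \cdot 1\right)\right) \left(-30\right) = \left(7 + \left(7 + 2\right)\right) \left(-30\right) = \left(7 + 9\right) \left(-30\right) = 16 \left(-30\right) = -480$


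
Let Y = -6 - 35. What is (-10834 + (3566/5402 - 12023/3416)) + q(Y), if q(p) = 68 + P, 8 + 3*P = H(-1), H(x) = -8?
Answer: -298228019609/27679848 ≈ -10774.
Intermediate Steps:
P = -16/3 (P = -8/3 + (⅓)*(-8) = -8/3 - 8/3 = -16/3 ≈ -5.3333)
Y = -41
q(p) = 188/3 (q(p) = 68 - 16/3 = 188/3)
(-10834 + (3566/5402 - 12023/3416)) + q(Y) = (-10834 + (3566/5402 - 12023/3416)) + 188/3 = (-10834 + (3566*(1/5402) - 12023*1/3416)) + 188/3 = (-10834 + (1783/2701 - 12023/3416)) + 188/3 = (-10834 - 26383395/9226616) + 188/3 = -99987541139/9226616 + 188/3 = -298228019609/27679848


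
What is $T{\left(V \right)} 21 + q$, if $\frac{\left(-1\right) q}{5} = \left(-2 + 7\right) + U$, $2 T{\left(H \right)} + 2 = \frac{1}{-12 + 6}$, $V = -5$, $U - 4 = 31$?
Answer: $- \frac{891}{4} \approx -222.75$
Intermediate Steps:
$U = 35$ ($U = 4 + 31 = 35$)
$T{\left(H \right)} = - \frac{13}{12}$ ($T{\left(H \right)} = -1 + \frac{1}{2 \left(-12 + 6\right)} = -1 + \frac{1}{2 \left(-6\right)} = -1 + \frac{1}{2} \left(- \frac{1}{6}\right) = -1 - \frac{1}{12} = - \frac{13}{12}$)
$q = -200$ ($q = - 5 \left(\left(-2 + 7\right) + 35\right) = - 5 \left(5 + 35\right) = \left(-5\right) 40 = -200$)
$T{\left(V \right)} 21 + q = \left(- \frac{13}{12}\right) 21 - 200 = - \frac{91}{4} - 200 = - \frac{891}{4}$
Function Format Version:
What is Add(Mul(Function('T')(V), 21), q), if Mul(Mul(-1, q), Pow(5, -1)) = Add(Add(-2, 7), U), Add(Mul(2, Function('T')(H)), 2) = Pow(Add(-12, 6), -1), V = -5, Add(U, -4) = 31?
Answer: Rational(-891, 4) ≈ -222.75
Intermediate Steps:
U = 35 (U = Add(4, 31) = 35)
Function('T')(H) = Rational(-13, 12) (Function('T')(H) = Add(-1, Mul(Rational(1, 2), Pow(Add(-12, 6), -1))) = Add(-1, Mul(Rational(1, 2), Pow(-6, -1))) = Add(-1, Mul(Rational(1, 2), Rational(-1, 6))) = Add(-1, Rational(-1, 12)) = Rational(-13, 12))
q = -200 (q = Mul(-5, Add(Add(-2, 7), 35)) = Mul(-5, Add(5, 35)) = Mul(-5, 40) = -200)
Add(Mul(Function('T')(V), 21), q) = Add(Mul(Rational(-13, 12), 21), -200) = Add(Rational(-91, 4), -200) = Rational(-891, 4)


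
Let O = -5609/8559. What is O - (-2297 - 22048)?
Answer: 208363246/8559 ≈ 24344.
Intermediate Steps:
O = -5609/8559 (O = -5609*1/8559 = -5609/8559 ≈ -0.65533)
O - (-2297 - 22048) = -5609/8559 - (-2297 - 22048) = -5609/8559 - 1*(-24345) = -5609/8559 + 24345 = 208363246/8559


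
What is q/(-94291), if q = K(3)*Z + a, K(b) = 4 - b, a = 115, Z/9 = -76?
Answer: 569/94291 ≈ 0.0060345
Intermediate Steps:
Z = -684 (Z = 9*(-76) = -684)
q = -569 (q = (4 - 1*3)*(-684) + 115 = (4 - 3)*(-684) + 115 = 1*(-684) + 115 = -684 + 115 = -569)
q/(-94291) = -569/(-94291) = -569*(-1/94291) = 569/94291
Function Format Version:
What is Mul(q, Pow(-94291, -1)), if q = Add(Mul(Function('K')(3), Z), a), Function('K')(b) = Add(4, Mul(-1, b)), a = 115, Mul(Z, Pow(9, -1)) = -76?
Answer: Rational(569, 94291) ≈ 0.0060345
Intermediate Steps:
Z = -684 (Z = Mul(9, -76) = -684)
q = -569 (q = Add(Mul(Add(4, Mul(-1, 3)), -684), 115) = Add(Mul(Add(4, -3), -684), 115) = Add(Mul(1, -684), 115) = Add(-684, 115) = -569)
Mul(q, Pow(-94291, -1)) = Mul(-569, Pow(-94291, -1)) = Mul(-569, Rational(-1, 94291)) = Rational(569, 94291)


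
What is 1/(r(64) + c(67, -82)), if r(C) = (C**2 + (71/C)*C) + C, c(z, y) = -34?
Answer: 1/4197 ≈ 0.00023827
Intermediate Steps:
r(C) = 71 + C + C**2 (r(C) = (C**2 + 71) + C = (71 + C**2) + C = 71 + C + C**2)
1/(r(64) + c(67, -82)) = 1/((71 + 64 + 64**2) - 34) = 1/((71 + 64 + 4096) - 34) = 1/(4231 - 34) = 1/4197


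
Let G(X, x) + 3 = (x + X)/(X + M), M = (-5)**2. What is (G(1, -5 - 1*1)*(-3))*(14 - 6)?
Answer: 996/13 ≈ 76.615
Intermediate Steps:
M = 25
G(X, x) = -3 + (X + x)/(25 + X) (G(X, x) = -3 + (x + X)/(X + 25) = -3 + (X + x)/(25 + X))
(G(1, -5 - 1*1)*(-3))*(14 - 6) = (((-75 + (-5 - 1*1) - 2*1)/(25 + 1))*(-3))*(14 - 6) = (((-75 + (-5 - 1) - 2)/26)*(-3))*8 = (((-75 - 6 - 2)/26)*(-3))*8 = (((1/26)*(-83))*(-3))*8 = -83/26*(-3)*8 = (249/26)*8 = 996/13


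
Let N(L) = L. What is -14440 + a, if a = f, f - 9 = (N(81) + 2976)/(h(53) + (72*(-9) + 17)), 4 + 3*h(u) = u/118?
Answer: -3230638961/223793 ≈ -14436.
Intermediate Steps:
h(u) = -4/3 + u/354 (h(u) = -4/3 + (u/118)/3 = -4/3 + u/354)
f = 931959/223793 (f = 9 + (81 + 2976)/((-4/3 + (1/354)*53) + (72*(-9) + 17)) = 9 + 3057/((-4/3 + 53/354) + (-648 + 17)) = 9 + 3057/(-419/354 - 631) = 9 + 3057/(-223793/354) = 9 + 3057*(-354/223793) = 9 - 1082178/223793 = 931959/223793 ≈ 4.1644)
a = 931959/223793 ≈ 4.1644
-14440 + a = -14440 + 931959/223793 = -3230638961/223793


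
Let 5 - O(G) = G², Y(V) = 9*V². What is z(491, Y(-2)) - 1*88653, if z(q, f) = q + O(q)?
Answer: -329238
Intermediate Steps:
O(G) = 5 - G²
z(q, f) = 5 + q - q² (z(q, f) = q + (5 - q²) = 5 + q - q²)
z(491, Y(-2)) - 1*88653 = (5 + 491 - 1*491²) - 1*88653 = (5 + 491 - 1*241081) - 88653 = (5 + 491 - 241081) - 88653 = -240585 - 88653 = -329238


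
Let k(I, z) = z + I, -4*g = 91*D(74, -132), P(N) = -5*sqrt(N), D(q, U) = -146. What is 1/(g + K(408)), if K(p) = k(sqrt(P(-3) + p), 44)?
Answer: 1/(6731/2 + sqrt(408 - 5*I*sqrt(3))) ≈ 0.00029536 + 1.9e-8*I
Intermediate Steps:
g = 6643/2 (g = -91*(-146)/4 = -1/4*(-13286) = 6643/2 ≈ 3321.5)
k(I, z) = I + z
K(p) = 44 + sqrt(p - 5*I*sqrt(3)) (K(p) = sqrt(-5*I*sqrt(3) + p) + 44 = sqrt(p - 5*I*sqrt(3)) + 44 = 44 + sqrt(p - 5*I*sqrt(3)))
1/(g + K(408)) = 1/(6643/2 + (44 + sqrt(408 - 5*I*sqrt(3)))) = 1/(6731/2 + sqrt(408 - 5*I*sqrt(3)))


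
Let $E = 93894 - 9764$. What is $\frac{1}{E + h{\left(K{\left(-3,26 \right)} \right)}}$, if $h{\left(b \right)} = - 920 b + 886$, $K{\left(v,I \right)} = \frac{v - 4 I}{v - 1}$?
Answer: $\frac{1}{60406} \approx 1.6555 \cdot 10^{-5}$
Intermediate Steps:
$K{\left(v,I \right)} = \frac{v - 4 I}{-1 + v}$
$h{\left(b \right)} = 886 - 920 b$
$E = 84130$
$\frac{1}{E + h{\left(K{\left(-3,26 \right)} \right)}} = \frac{1}{84130 + \left(886 - 920 \frac{-3 - 104}{-1 - 3}\right)} = \frac{1}{84130 + \left(886 - 920 \frac{-3 - 104}{-4}\right)} = \frac{1}{84130 + \left(886 - 920 \left(\left(- \frac{1}{4}\right) \left(-107\right)\right)\right)} = \frac{1}{84130 + \left(886 - 24610\right)} = \frac{1}{84130 - 23724} = \frac{1}{60406}$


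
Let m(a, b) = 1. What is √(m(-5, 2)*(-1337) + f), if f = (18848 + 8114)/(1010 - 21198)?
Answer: I*√2782886754/1442 ≈ 36.583*I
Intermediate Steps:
f = -13481/10094 (f = 26962/(-20188) = 26962*(-1/20188) = -13481/10094 ≈ -1.3355)
√(m(-5, 2)*(-1337) + f) = √(1*(-1337) - 13481/10094) = √(-1337 - 13481/10094) = √(-13509159/10094) = I*√2782886754/1442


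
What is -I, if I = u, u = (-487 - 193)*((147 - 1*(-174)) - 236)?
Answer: 57800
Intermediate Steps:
u = -57800 (u = -680*((147 + 174) - 236) = -680*(321 - 236) = -680*85 = -57800)
I = -57800
-I = -1*(-57800) = 57800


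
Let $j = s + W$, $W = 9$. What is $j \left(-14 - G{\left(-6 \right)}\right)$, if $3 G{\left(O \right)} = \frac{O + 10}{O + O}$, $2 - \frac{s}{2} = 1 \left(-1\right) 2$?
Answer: $- \frac{2125}{9} \approx -236.11$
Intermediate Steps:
$s = 8$ ($s = 4 - 2 \cdot 1 \left(-1\right) 2 = 4 - 2 \left(\left(-1\right) 2\right) = 4 - -4 = 4 + 4 = 8$)
$G{\left(O \right)} = \frac{10 + O}{6 O}$ ($G{\left(O \right)} = \frac{\left(O + 10\right) \frac{1}{O + O}}{3} = \frac{\left(10 + O\right) \frac{1}{2 O}}{3} = \frac{\frac{1}{2} \frac{1}{O} \left(10 + O\right)}{3} = \frac{10 + O}{6 O}$)
$j = 17$ ($j = 8 + 9 = 17$)
$j \left(-14 - G{\left(-6 \right)}\right) = 17 \left(-14 - \frac{10 - 6}{6 \left(-6\right)}\right) = 17 \left(-14 - \frac{1}{6} \left(- \frac{1}{6}\right) 4\right) = 17 \left(-14 - - \frac{1}{9}\right) = 17 \left(-14 + \frac{1}{9}\right) = 17 \left(- \frac{125}{9}\right) = - \frac{2125}{9}$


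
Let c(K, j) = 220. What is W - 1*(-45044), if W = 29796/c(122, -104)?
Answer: 2484869/55 ≈ 45179.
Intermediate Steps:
W = 7449/55 (W = 29796/220 = 29796*(1/220) = 7449/55 ≈ 135.44)
W - 1*(-45044) = 7449/55 - 1*(-45044) = 7449/55 + 45044 = 2484869/55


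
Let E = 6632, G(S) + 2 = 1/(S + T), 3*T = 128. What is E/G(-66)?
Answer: -464240/143 ≈ -3246.4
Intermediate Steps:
T = 128/3 (T = (⅓)*128 = 128/3 ≈ 42.667)
G(S) = -2 + 1/(128/3 + S) (G(S) = -2 + 1/(S + 128/3) = -2 + 1/(128/3 + S))
E/G(-66) = 6632/(((-253 - 6*(-66))/(128 + 3*(-66)))) = 6632/(((-253 + 396)/(128 - 198))) = 6632/((143/(-70))) = 6632/((-1/70*143)) = 6632/(-143/70) = 6632*(-70/143) = -464240/143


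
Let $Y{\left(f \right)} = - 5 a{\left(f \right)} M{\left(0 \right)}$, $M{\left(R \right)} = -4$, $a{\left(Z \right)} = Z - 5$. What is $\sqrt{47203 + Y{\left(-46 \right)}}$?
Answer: $\sqrt{46183} \approx 214.9$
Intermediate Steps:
$a{\left(Z \right)} = -5 + Z$
$Y{\left(f \right)} = -100 + 20 f$ ($Y{\left(f \right)} = - 5 \left(-5 + f\right) \left(-4\right) = \left(25 - 5 f\right) \left(-4\right) = -100 + 20 f$)
$\sqrt{47203 + Y{\left(-46 \right)}} = \sqrt{47203 + \left(-100 + 20 \left(-46\right)\right)} = \sqrt{47203 - 1020} = \sqrt{46183}$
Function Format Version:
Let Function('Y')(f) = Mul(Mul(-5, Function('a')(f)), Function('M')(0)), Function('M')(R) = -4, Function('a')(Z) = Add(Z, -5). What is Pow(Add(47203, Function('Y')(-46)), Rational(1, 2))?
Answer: Pow(46183, Rational(1, 2)) ≈ 214.90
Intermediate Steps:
Function('a')(Z) = Add(-5, Z)
Function('Y')(f) = Add(-100, Mul(20, f)) (Function('Y')(f) = Mul(Mul(-5, Add(-5, f)), -4) = Mul(Add(25, Mul(-5, f)), -4) = Add(-100, Mul(20, f)))
Pow(Add(47203, Function('Y')(-46)), Rational(1, 2)) = Pow(Add(47203, Add(-100, Mul(20, -46))), Rational(1, 2)) = Pow(Add(47203, Add(-100, -920)), Rational(1, 2)) = Pow(Add(47203, -1020), Rational(1, 2)) = Pow(46183, Rational(1, 2))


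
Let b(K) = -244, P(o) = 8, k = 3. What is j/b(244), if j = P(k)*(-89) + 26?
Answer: 343/122 ≈ 2.8115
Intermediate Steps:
j = -686 (j = 8*(-89) + 26 = -712 + 26 = -686)
j/b(244) = -686/(-244) = -686*(-1/244) = 343/122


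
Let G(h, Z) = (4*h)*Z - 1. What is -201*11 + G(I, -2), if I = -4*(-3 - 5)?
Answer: -2468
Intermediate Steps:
I = 32 (I = -4*(-8) = 32)
G(h, Z) = -1 + 4*Z*h (G(h, Z) = 4*Z*h - 1 = -1 + 4*Z*h)
-201*11 + G(I, -2) = -201*11 + (-1 + 4*(-2)*32) = -2211 + (-1 - 256) = -2211 - 257 = -2468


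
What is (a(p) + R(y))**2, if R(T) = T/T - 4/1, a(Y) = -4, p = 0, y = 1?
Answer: 49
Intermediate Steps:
R(T) = -3 (R(T) = 1 - 4*1 = 1 - 4 = -3)
(a(p) + R(y))**2 = (-4 - 3)**2 = (-7)**2 = 49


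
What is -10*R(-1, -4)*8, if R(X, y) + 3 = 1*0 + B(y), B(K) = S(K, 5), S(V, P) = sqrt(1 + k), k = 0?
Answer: 160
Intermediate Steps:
S(V, P) = 1 (S(V, P) = sqrt(1 + 0) = sqrt(1) = 1)
B(K) = 1
R(X, y) = -2 (R(X, y) = -3 + (1*0 + 1) = -3 + (0 + 1) = -3 + 1 = -2)
-10*R(-1, -4)*8 = -10*(-2)*8 = 20*8 = 160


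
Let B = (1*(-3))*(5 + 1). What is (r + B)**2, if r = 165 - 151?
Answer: 16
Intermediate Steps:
B = -18 (B = -3*6 = -18)
r = 14
(r + B)**2 = (14 - 18)**2 = (-4)**2 = 16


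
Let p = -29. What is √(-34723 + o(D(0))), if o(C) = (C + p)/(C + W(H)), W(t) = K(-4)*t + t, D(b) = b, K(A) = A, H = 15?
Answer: I*√7812530/15 ≈ 186.34*I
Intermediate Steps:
W(t) = -3*t (W(t) = -4*t + t = -3*t)
o(C) = (-29 + C)/(-45 + C) (o(C) = (C - 29)/(C - 3*15) = (-29 + C)/(C - 45) = (-29 + C)/(-45 + C))
√(-34723 + o(D(0))) = √(-34723 + (-29 + 0)/(-45 + 0)) = √(-34723 - 29/(-45)) = √(-34723 - 1/45*(-29)) = √(-34723 + 29/45) = √(-1562506/45) = I*√7812530/15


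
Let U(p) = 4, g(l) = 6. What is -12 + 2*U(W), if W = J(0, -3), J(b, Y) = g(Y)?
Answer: -4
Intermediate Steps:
J(b, Y) = 6
W = 6
-12 + 2*U(W) = -12 + 2*4 = -12 + 8 = -4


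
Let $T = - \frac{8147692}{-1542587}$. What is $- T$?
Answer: $- \frac{8147692}{1542587} \approx -5.2818$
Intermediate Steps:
$T = \frac{8147692}{1542587}$ ($T = \left(-8147692\right) \left(- \frac{1}{1542587}\right) = \frac{8147692}{1542587} \approx 5.2818$)
$- T = \left(-1\right) \frac{8147692}{1542587} = - \frac{8147692}{1542587}$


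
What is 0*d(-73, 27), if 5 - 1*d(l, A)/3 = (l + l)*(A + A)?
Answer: 0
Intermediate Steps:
d(l, A) = 15 - 12*A*l (d(l, A) = 15 - 3*(l + l)*(A + A) = 15 - 3*2*l*2*A = 15 - 12*A*l)
0*d(-73, 27) = 0*(15 - 12*27*(-73)) = 0*(15 + 23652) = 0*23667 = 0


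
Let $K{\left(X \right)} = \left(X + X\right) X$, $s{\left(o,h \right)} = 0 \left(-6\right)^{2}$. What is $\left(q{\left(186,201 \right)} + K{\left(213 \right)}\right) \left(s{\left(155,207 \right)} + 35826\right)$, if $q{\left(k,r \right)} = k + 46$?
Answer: $3259091220$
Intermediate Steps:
$q{\left(k,r \right)} = 46 + k$
$s{\left(o,h \right)} = 0$ ($s{\left(o,h \right)} = 0 \cdot 36 = 0$)
$K{\left(X \right)} = 2 X^{2}$ ($K{\left(X \right)} = 2 X X = 2 X^{2}$)
$\left(q{\left(186,201 \right)} + K{\left(213 \right)}\right) \left(s{\left(155,207 \right)} + 35826\right) = \left(\left(46 + 186\right) + 2 \cdot 213^{2}\right) \left(0 + 35826\right) = \left(232 + 2 \cdot 45369\right) 35826 = \left(232 + 90738\right) 35826 = 90970 \cdot 35826 = 3259091220$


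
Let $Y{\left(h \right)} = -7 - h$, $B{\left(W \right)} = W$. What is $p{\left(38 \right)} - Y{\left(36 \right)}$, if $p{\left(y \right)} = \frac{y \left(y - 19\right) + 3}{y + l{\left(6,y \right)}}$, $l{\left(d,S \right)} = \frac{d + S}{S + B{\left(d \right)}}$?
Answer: $\frac{2402}{39} \approx 61.59$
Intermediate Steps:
$l{\left(d,S \right)} = 1$ ($l{\left(d,S \right)} = \frac{d + S}{S + d} = \frac{S + d}{S + d} = 1$)
$p{\left(y \right)} = \frac{3 + y \left(-19 + y\right)}{1 + y}$ ($p{\left(y \right)} = \frac{y \left(y - 19\right) + 3}{y + 1} = \frac{y \left(-19 + y\right) + 3}{1 + y} = \frac{3 + y \left(-19 + y\right)}{1 + y}$)
$p{\left(38 \right)} - Y{\left(36 \right)} = \frac{3 + 38^{2} - 722}{1 + 38} - \left(-7 - 36\right) = \frac{3 + 1444 - 722}{39} - \left(-7 - 36\right) = \frac{1}{39} \cdot 725 - -43 = \frac{725}{39} + 43 = \frac{2402}{39}$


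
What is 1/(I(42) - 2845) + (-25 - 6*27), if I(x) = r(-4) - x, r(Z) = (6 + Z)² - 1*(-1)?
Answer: -538935/2882 ≈ -187.00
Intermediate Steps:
r(Z) = 1 + (6 + Z)² (r(Z) = (6 + Z)² + 1 = 1 + (6 + Z)²)
I(x) = 5 - x (I(x) = (1 + (6 - 4)²) - x = (1 + 2²) - x = (1 + 4) - x = 5 - x)
1/(I(42) - 2845) + (-25 - 6*27) = 1/((5 - 1*42) - 2845) + (-25 - 6*27) = 1/((5 - 42) - 2845) + (-25 - 162) = 1/(-37 - 2845) - 187 = 1/(-2882) - 187 = -1/2882 - 187 = -538935/2882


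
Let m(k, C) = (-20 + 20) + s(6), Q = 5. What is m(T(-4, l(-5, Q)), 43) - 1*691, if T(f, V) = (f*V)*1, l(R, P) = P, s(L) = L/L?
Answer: -690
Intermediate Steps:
s(L) = 1
T(f, V) = V*f (T(f, V) = (V*f)*1 = V*f)
m(k, C) = 1 (m(k, C) = (-20 + 20) + 1 = 0 + 1 = 1)
m(T(-4, l(-5, Q)), 43) - 1*691 = 1 - 1*691 = 1 - 691 = -690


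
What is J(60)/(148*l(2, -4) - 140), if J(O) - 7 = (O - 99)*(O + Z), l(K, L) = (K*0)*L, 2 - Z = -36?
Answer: 109/4 ≈ 27.250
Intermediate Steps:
Z = 38 (Z = 2 - 1*(-36) = 2 + 36 = 38)
l(K, L) = 0 (l(K, L) = 0*L = 0)
J(O) = 7 + (-99 + O)*(38 + O) (J(O) = 7 + (O - 99)*(O + 38) = 7 + (-99 + O)*(38 + O))
J(60)/(148*l(2, -4) - 140) = (-3755 + 60**2 - 61*60)/(148*0 - 140) = (-3755 + 3600 - 3660)/(0 - 140) = -3815/(-140) = -3815*(-1/140) = 109/4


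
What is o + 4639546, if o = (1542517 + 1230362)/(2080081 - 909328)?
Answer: 1810588390339/390251 ≈ 4.6396e+6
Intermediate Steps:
o = 924293/390251 (o = 2772879/1170753 = 2772879*(1/1170753) = 924293/390251 ≈ 2.3685)
o + 4639546 = 924293/390251 + 4639546 = 1810588390339/390251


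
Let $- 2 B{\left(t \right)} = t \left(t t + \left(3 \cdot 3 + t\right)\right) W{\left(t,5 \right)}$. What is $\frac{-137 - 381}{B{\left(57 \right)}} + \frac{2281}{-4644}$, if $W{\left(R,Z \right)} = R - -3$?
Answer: $- \frac{239403427}{487503900} \approx -0.49108$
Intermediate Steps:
$W{\left(R,Z \right)} = 3 + R$ ($W{\left(R,Z \right)} = R + 3 = 3 + R$)
$B{\left(t \right)} = - \frac{t \left(3 + t\right) \left(9 + t + t^{2}\right)}{2}$ ($B{\left(t \right)} = - \frac{t \left(t t + \left(3 \cdot 3 + t\right)\right) \left(3 + t\right)}{2} = - \frac{t \left(t^{2} + \left(9 + t\right)\right) \left(3 + t\right)}{2} = - \frac{t \left(9 + t + t^{2}\right) \left(3 + t\right)}{2} = - \frac{t \left(3 + t\right) \left(9 + t + t^{2}\right)}{2}$)
$\frac{-137 - 381}{B{\left(57 \right)}} + \frac{2281}{-4644} = \frac{-137 - 381}{\left(- \frac{1}{2}\right) 57 \left(3 + 57\right) \left(9 + 57 + 57^{2}\right)} + \frac{2281}{-4644} = - \frac{518}{\left(- \frac{1}{2}\right) 57 \cdot 60 \left(9 + 57 + 3249\right)} + 2281 \left(- \frac{1}{4644}\right) = - \frac{518}{\left(- \frac{1}{2}\right) 57 \cdot 60 \cdot 3315} - \frac{2281}{4644} = - \frac{518}{-5668650} - \frac{2281}{4644} = \left(-518\right) \left(- \frac{1}{5668650}\right) - \frac{2281}{4644} = \frac{259}{2834325} - \frac{2281}{4644} = - \frac{239403427}{487503900}$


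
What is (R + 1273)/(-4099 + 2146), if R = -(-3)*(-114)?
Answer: -133/279 ≈ -0.47670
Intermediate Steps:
R = -342 (R = -1*342 = -342)
(R + 1273)/(-4099 + 2146) = (-342 + 1273)/(-4099 + 2146) = 931/(-1953) = 931*(-1/1953) = -133/279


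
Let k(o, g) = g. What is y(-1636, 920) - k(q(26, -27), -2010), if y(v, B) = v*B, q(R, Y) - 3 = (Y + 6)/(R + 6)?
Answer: -1503110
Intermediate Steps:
q(R, Y) = 3 + (6 + Y)/(6 + R) (q(R, Y) = 3 + (Y + 6)/(R + 6) = 3 + (6 + Y)/(6 + R))
y(v, B) = B*v
y(-1636, 920) - k(q(26, -27), -2010) = 920*(-1636) - 1*(-2010) = -1505120 + 2010 = -1503110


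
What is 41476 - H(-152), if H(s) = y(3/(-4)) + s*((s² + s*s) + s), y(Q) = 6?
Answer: 7041982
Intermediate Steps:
H(s) = 6 + s*(s + 2*s²) (H(s) = 6 + s*((s² + s*s) + s) = 6 + s*((s² + s²) + s) = 6 + s*(2*s² + s) = 6 + s*(s + 2*s²))
41476 - H(-152) = 41476 - (6 + (-152)² + 2*(-152)³) = 41476 - (6 + 23104 + 2*(-3511808)) = 41476 - (6 + 23104 - 7023616) = 41476 - 1*(-7000506) = 41476 + 7000506 = 7041982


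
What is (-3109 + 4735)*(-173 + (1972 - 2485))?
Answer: -1115436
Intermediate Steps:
(-3109 + 4735)*(-173 + (1972 - 2485)) = 1626*(-173 - 513) = 1626*(-686) = -1115436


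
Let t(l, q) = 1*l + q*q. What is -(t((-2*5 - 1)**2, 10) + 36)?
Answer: -257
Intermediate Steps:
t(l, q) = l + q**2
-(t((-2*5 - 1)**2, 10) + 36) = -(((-2*5 - 1)**2 + 10**2) + 36) = -(((-10 - 1)**2 + 100) + 36) = -(((-11)**2 + 100) + 36) = -((121 + 100) + 36) = -(221 + 36) = -1*257 = -257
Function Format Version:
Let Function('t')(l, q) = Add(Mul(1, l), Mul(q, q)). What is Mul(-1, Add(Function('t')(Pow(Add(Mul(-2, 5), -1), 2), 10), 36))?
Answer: -257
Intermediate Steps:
Function('t')(l, q) = Add(l, Pow(q, 2))
Mul(-1, Add(Function('t')(Pow(Add(Mul(-2, 5), -1), 2), 10), 36)) = Mul(-1, Add(Add(Pow(Add(Mul(-2, 5), -1), 2), Pow(10, 2)), 36)) = Mul(-1, Add(Add(Pow(Add(-10, -1), 2), 100), 36)) = Mul(-1, Add(Add(Pow(-11, 2), 100), 36)) = Mul(-1, Add(Add(121, 100), 36)) = Mul(-1, Add(221, 36)) = Mul(-1, 257) = -257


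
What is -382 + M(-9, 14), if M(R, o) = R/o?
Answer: -5357/14 ≈ -382.64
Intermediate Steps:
-382 + M(-9, 14) = -382 - 9/14 = -5357/14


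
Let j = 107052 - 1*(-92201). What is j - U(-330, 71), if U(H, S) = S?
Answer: 199182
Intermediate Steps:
j = 199253 (j = 107052 + 92201 = 199253)
j - U(-330, 71) = 199253 - 1*71 = 199253 - 71 = 199182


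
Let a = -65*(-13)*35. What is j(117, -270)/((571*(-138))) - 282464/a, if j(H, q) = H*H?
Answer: -83012639/8536450 ≈ -9.7245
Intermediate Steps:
j(H, q) = H**2
a = 29575 (a = 845*35 = 29575)
j(117, -270)/((571*(-138))) - 282464/a = 117**2/((571*(-138))) - 282464/29575 = 13689/(-78798) - 282464*1/29575 = 13689*(-1/78798) - 3104/325 = -4563/26266 - 3104/325 = -83012639/8536450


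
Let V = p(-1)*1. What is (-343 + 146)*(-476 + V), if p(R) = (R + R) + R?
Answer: 94363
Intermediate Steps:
p(R) = 3*R (p(R) = 2*R + R = 3*R)
V = -3 (V = (3*(-1))*1 = -3*1 = -3)
(-343 + 146)*(-476 + V) = (-343 + 146)*(-476 - 3) = -197*(-479) = 94363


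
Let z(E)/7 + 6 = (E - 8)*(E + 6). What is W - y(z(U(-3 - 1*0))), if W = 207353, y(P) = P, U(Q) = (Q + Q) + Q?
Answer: 207038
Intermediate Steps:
U(Q) = 3*Q (U(Q) = 2*Q + Q = 3*Q)
z(E) = -42 + 7*(-8 + E)*(6 + E) (z(E) = -42 + 7*((E - 8)*(E + 6)) = -42 + 7*((-8 + E)*(6 + E)) = -42 + 7*(-8 + E)*(6 + E))
W - y(z(U(-3 - 1*0))) = 207353 - (-378 - 42*(-3 - 1*0) + 7*(3*(-3 - 1*0))**2) = 207353 - (-378 - 42*(-3 + 0) + 7*(3*(-3 + 0))**2) = 207353 - (-378 - 42*(-3) + 7*(3*(-3))**2) = 207353 - (-378 - 14*(-9) + 7*(-9)**2) = 207353 - (-378 + 126 + 7*81) = 207353 - (-378 + 126 + 567) = 207353 - 1*315 = 207353 - 315 = 207038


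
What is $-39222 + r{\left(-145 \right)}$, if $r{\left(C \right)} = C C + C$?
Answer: $-18342$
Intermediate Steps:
$r{\left(C \right)} = C + C^{2}$ ($r{\left(C \right)} = C^{2} + C = C + C^{2}$)
$-39222 + r{\left(-145 \right)} = -39222 - 145 \left(1 - 145\right) = -39222 - -20880 = -39222 + 20880 = -18342$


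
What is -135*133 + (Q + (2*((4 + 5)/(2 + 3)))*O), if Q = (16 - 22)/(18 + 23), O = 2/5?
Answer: -18402549/1025 ≈ -17954.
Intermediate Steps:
O = 2/5 (O = 2*(1/5) = 2/5 ≈ 0.40000)
Q = -6/41 ≈ -0.14634
-135*133 + (Q + (2*((4 + 5)/(2 + 3)))*O) = -135*133 + (-6/41 + (2*((4 + 5)/(2 + 3)))*(2/5)) = -17955 + (-6/41 + (2*(9/5))*(2/5)) = -17955 + (-6/41 + (18/5)*(2/5)) = -17955 + (-6/41 + 36/25) = -17955 + 1326/1025 = -18402549/1025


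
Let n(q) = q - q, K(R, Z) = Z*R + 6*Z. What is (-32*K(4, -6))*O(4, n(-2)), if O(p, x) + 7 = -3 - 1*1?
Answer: -21120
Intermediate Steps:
K(R, Z) = 6*Z + R*Z (K(R, Z) = R*Z + 6*Z = 6*Z + R*Z)
n(q) = 0
O(p, x) = -11 (O(p, x) = -7 + (-3 - 1*1) = -7 + (-3 - 1) = -7 - 4 = -11)
(-32*K(4, -6))*O(4, n(-2)) = -(-192)*(6 + 4)*(-11) = -(-192)*10*(-11) = -32*(-60)*(-11) = 1920*(-11) = -21120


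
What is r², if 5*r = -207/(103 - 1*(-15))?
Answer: 42849/348100 ≈ 0.12309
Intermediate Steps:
r = -207/590 (r = (-207/(103 - 1*(-15)))/5 = (-207/(103 + 15))/5 = (-207/118)/5 = (-207*1/118)/5 = (⅕)*(-207/118) = -207/590 ≈ -0.35085)
r² = (-207/590)² = 42849/348100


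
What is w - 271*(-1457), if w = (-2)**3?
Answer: 394839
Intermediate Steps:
w = -8
w - 271*(-1457) = -8 - 271*(-1457) = -8 + 394847 = 394839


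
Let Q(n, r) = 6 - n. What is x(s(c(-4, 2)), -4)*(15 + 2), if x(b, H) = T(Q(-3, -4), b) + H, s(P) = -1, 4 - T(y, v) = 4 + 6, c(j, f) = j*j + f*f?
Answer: -170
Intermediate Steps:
c(j, f) = f**2 + j**2 (c(j, f) = j**2 + f**2 = f**2 + j**2)
T(y, v) = -6 (T(y, v) = 4 - (4 + 6) = 4 - 1*10 = 4 - 10 = -6)
x(b, H) = -6 + H
x(s(c(-4, 2)), -4)*(15 + 2) = (-6 - 4)*(15 + 2) = -10*17 = -170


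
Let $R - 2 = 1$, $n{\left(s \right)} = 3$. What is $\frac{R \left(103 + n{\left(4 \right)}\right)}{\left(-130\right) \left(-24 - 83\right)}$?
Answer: $\frac{159}{6955} \approx 0.022861$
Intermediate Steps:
$R = 3$ ($R = 2 + 1 = 3$)
$\frac{R \left(103 + n{\left(4 \right)}\right)}{\left(-130\right) \left(-24 - 83\right)} = \frac{3 \left(103 + 3\right)}{\left(-130\right) \left(-24 - 83\right)} = \frac{3 \cdot 106}{\left(-130\right) \left(-107\right)} = \frac{318}{13910} = 318 \cdot \frac{1}{13910} = \frac{159}{6955}$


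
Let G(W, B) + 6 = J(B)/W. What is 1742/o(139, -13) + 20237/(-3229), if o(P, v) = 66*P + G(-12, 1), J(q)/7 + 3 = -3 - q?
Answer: -2159886389/355399885 ≈ -6.0773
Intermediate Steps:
J(q) = -42 - 7*q (J(q) = -21 + 7*(-3 - q) = -21 + (-21 - 7*q) = -42 - 7*q)
G(W, B) = -6 + (-42 - 7*B)/W
o(P, v) = -23/12 + 66*P (o(P, v) = 66*P + (-42 - 7*1 - 6*(-12))/(-12) = 66*P - (-42 - 7 + 72)/12 = 66*P - 1/12*23 = 66*P - 23/12 = -23/12 + 66*P)
1742/o(139, -13) + 20237/(-3229) = 1742/(-23/12 + 66*139) + 20237/(-3229) = 1742/(-23/12 + 9174) + 20237*(-1/3229) = 1742/(110065/12) - 20237/3229 = 1742*(12/110065) - 20237/3229 = 20904/110065 - 20237/3229 = -2159886389/355399885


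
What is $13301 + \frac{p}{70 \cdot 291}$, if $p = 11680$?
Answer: $\frac{27095305}{2037} \approx 13302.0$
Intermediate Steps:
$13301 + \frac{p}{70 \cdot 291} = 13301 + \frac{11680}{70 \cdot 291} = 13301 + \frac{11680}{20370} = 13301 + 11680 \cdot \frac{1}{20370} = 13301 + \frac{1168}{2037} = \frac{27095305}{2037}$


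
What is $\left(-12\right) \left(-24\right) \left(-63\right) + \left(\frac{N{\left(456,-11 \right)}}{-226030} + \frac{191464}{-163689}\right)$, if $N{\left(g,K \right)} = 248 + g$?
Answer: $- \frac{335673218928728}{18499312335} \approx -18145.0$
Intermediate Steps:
$\left(-12\right) \left(-24\right) \left(-63\right) + \left(\frac{N{\left(456,-11 \right)}}{-226030} + \frac{191464}{-163689}\right) = \left(-12\right) \left(-24\right) \left(-63\right) + \left(\frac{248 + 456}{-226030} + \frac{191464}{-163689}\right) = 288 \left(-63\right) + \left(704 \left(- \frac{1}{226030}\right) + 191464 \left(- \frac{1}{163689}\right)\right) = -18144 - \frac{21695922488}{18499312335} = - \frac{335673218928728}{18499312335}$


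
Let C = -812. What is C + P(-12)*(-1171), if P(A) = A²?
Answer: -169436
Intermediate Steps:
C + P(-12)*(-1171) = -812 + (-12)²*(-1171) = -812 + 144*(-1171) = -812 - 168624 = -169436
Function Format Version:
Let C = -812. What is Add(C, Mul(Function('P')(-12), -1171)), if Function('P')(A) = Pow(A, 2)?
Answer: -169436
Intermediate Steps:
Add(C, Mul(Function('P')(-12), -1171)) = Add(-812, Mul(Pow(-12, 2), -1171)) = Add(-812, Mul(144, -1171)) = Add(-812, -168624) = -169436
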